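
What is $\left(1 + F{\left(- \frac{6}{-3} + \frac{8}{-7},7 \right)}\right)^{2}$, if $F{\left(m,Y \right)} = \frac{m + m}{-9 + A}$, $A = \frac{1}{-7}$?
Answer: $\frac{169}{256} \approx 0.66016$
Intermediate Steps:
$A = - \frac{1}{7} \approx -0.14286$
$F{\left(m,Y \right)} = - \frac{7 m}{32}$ ($F{\left(m,Y \right)} = \frac{m + m}{-9 - \frac{1}{7}} = \frac{2 m}{- \frac{64}{7}} = 2 m \left(- \frac{7}{64}\right) = - \frac{7 m}{32}$)
$\left(1 + F{\left(- \frac{6}{-3} + \frac{8}{-7},7 \right)}\right)^{2} = \left(1 - \frac{7 \left(- \frac{6}{-3} + \frac{8}{-7}\right)}{32}\right)^{2} = \left(1 - \frac{7 \left(\left(-6\right) \left(- \frac{1}{3}\right) + 8 \left(- \frac{1}{7}\right)\right)}{32}\right)^{2} = \left(1 - \frac{7 \left(2 - \frac{8}{7}\right)}{32}\right)^{2} = \left(1 - \frac{3}{16}\right)^{2} = \left(\frac{13}{16}\right)^{2} = \frac{169}{256}$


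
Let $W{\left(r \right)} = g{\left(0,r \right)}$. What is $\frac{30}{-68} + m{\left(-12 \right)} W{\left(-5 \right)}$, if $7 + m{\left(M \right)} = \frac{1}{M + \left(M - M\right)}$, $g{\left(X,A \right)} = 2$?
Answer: $- \frac{745}{51} \approx -14.608$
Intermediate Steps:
$W{\left(r \right)} = 2$
$m{\left(M \right)} = -7 + \frac{1}{M}$ ($m{\left(M \right)} = -7 + \frac{1}{M + \left(M - M\right)} = -7 + \frac{1}{M + 0} = -7 + \frac{1}{M}$)
$\frac{30}{-68} + m{\left(-12 \right)} W{\left(-5 \right)} = \frac{30}{-68} + \left(-7 + \frac{1}{-12}\right) 2 = 30 \left(- \frac{1}{68}\right) + \left(-7 - \frac{1}{12}\right) 2 = - \frac{15}{34} - \frac{85}{6} = - \frac{745}{51}$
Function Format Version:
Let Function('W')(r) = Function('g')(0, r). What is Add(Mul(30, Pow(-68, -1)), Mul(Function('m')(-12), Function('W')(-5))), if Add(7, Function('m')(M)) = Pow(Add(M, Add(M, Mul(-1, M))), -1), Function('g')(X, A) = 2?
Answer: Rational(-745, 51) ≈ -14.608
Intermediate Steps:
Function('W')(r) = 2
Function('m')(M) = Add(-7, Pow(M, -1)) (Function('m')(M) = Add(-7, Pow(Add(M, Add(M, Mul(-1, M))), -1)) = Add(-7, Pow(Add(M, 0), -1)) = Add(-7, Pow(M, -1)))
Add(Mul(30, Pow(-68, -1)), Mul(Function('m')(-12), Function('W')(-5))) = Add(Mul(30, Pow(-68, -1)), Mul(Add(-7, Pow(-12, -1)), 2)) = Add(Mul(30, Rational(-1, 68)), Mul(Add(-7, Rational(-1, 12)), 2)) = Add(Rational(-15, 34), Mul(Rational(-85, 12), 2)) = Add(Rational(-15, 34), Rational(-85, 6)) = Rational(-745, 51)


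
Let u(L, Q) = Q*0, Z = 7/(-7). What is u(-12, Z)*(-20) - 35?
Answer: -35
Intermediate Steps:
Z = -1 (Z = 7*(-1/7) = -1)
u(L, Q) = 0
u(-12, Z)*(-20) - 35 = 0*(-20) - 35 = 0 - 35 = -35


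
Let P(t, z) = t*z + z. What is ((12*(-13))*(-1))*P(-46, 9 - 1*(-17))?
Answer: -182520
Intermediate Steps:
P(t, z) = z + t*z
((12*(-13))*(-1))*P(-46, 9 - 1*(-17)) = ((12*(-13))*(-1))*((9 - 1*(-17))*(1 - 46)) = (-156*(-1))*((9 + 17)*(-45)) = 156*(26*(-45)) = 156*(-1170) = -182520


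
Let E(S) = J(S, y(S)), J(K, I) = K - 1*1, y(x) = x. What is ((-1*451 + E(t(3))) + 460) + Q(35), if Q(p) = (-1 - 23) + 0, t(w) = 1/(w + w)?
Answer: -95/6 ≈ -15.833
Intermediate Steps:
t(w) = 1/(2*w)
J(K, I) = -1 + K (J(K, I) = K - 1 = -1 + K)
E(S) = -1 + S
Q(p) = -24 (Q(p) = -24 + 0 = -24)
((-1*451 + E(t(3))) + 460) + Q(35) = ((-1*451 + (-1 + (1/2)/3)) + 460) - 24 = ((-451 + (-1 + (1/2)*(1/3))) + 460) - 24 = ((-451 + (-1 + 1/6)) + 460) - 24 = ((-451 - 5/6) + 460) - 24 = (-2711/6 + 460) - 24 = 49/6 - 24 = -95/6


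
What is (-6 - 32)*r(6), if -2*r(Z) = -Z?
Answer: -114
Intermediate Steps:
r(Z) = Z/2 (r(Z) = -(-1)*Z/2 = Z/2)
(-6 - 32)*r(6) = (-6 - 32)*((½)*6) = -38*3 = -114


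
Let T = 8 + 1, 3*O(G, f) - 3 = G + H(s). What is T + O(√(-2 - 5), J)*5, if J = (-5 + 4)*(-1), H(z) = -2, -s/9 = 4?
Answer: 32/3 + 5*I*√7/3 ≈ 10.667 + 4.4096*I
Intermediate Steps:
s = -36 (s = -9*4 = -36)
J = 1 (J = -1*(-1) = 1)
O(G, f) = ⅓ + G/3 (O(G, f) = 1 + (G - 2)/3 = 1 + (-2 + G)/3 = 1 + (-⅔ + G/3) = ⅓ + G/3)
T = 9
T + O(√(-2 - 5), J)*5 = 9 + (⅓ + √(-2 - 5)/3)*5 = 9 + (⅓ + √(-7)/3)*5 = 9 + (⅓ + (I*√7)/3)*5 = 9 + (⅓ + I*√7/3)*5 = 9 + (5/3 + 5*I*√7/3) = 32/3 + 5*I*√7/3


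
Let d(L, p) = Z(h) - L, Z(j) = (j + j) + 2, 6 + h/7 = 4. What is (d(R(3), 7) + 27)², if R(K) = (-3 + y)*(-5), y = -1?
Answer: 361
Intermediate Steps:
h = -14 (h = -42 + 7*4 = -42 + 28 = -14)
R(K) = 20 (R(K) = (-3 - 1)*(-5) = -4*(-5) = 20)
Z(j) = 2 + 2*j (Z(j) = 2*j + 2 = 2 + 2*j)
d(L, p) = -26 - L (d(L, p) = (2 + 2*(-14)) - L = (2 - 28) - L = -26 - L)
(d(R(3), 7) + 27)² = ((-26 - 1*20) + 27)² = ((-26 - 20) + 27)² = (-46 + 27)² = (-19)² = 361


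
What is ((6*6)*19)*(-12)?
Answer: -8208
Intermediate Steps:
((6*6)*19)*(-12) = (36*19)*(-12) = 684*(-12) = -8208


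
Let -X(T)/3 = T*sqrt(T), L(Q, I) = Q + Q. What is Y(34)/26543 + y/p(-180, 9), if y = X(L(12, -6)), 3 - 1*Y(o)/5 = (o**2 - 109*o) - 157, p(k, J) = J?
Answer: 13550/26543 - 16*sqrt(6) ≈ -38.681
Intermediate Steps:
L(Q, I) = 2*Q
X(T) = -3*T**(3/2) (X(T) = -3*T*sqrt(T) = -3*T**(3/2))
Y(o) = 800 - 5*o**2 + 545*o (Y(o) = 15 - 5*((o**2 - 109*o) - 157) = 15 - 5*(-157 + o**2 - 109*o) = 15 + (785 - 5*o**2 + 545*o) = 800 - 5*o**2 + 545*o)
y = -144*sqrt(6) (y = -3*48*sqrt(6) = -144*sqrt(6) ≈ -352.73)
Y(34)/26543 + y/p(-180, 9) = (800 - 5*34**2 + 545*34)/26543 - 144*sqrt(6)/9 = (800 - 5*1156 + 18530)*(1/26543) - 144*sqrt(6)*(1/9) = (800 - 5780 + 18530)*(1/26543) - 16*sqrt(6) = 13550*(1/26543) - 16*sqrt(6) = 13550/26543 - 16*sqrt(6)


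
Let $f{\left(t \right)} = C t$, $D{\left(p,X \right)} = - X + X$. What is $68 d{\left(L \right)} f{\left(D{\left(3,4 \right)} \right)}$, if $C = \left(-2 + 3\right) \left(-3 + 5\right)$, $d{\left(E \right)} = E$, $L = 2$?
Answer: $0$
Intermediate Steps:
$D{\left(p,X \right)} = 0$
$C = 2$ ($C = 1 \cdot 2 = 2$)
$f{\left(t \right)} = 2 t$
$68 d{\left(L \right)} f{\left(D{\left(3,4 \right)} \right)} = 68 \cdot 2 \cdot 2 \cdot 0 = 136 \cdot 0 = 0$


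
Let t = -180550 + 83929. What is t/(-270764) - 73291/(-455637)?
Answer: 4912974377/9490007436 ≈ 0.51770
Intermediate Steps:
t = -96621
t/(-270764) - 73291/(-455637) = -96621/(-270764) - 73291/(-455637) = -96621*(-1/270764) - 73291*(-1/455637) = 96621/270764 + 73291/455637 = 4912974377/9490007436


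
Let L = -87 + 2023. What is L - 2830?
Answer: -894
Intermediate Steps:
L = 1936
L - 2830 = 1936 - 2830 = -894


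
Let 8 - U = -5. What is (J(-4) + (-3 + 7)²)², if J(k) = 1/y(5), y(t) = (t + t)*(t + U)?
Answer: 8300161/32400 ≈ 256.18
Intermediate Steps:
U = 13 (U = 8 - 1*(-5) = 8 + 5 = 13)
y(t) = 2*t*(13 + t) (y(t) = (t + t)*(t + 13) = (2*t)*(13 + t) = 2*t*(13 + t))
J(k) = 1/180 (J(k) = 1/(2*5*(13 + 5)) = 1/(2*5*18) = 1/180)
(J(-4) + (-3 + 7)²)² = (1/180 + (-3 + 7)²)² = (1/180 + 4²)² = (1/180 + 16)² = (2881/180)² = 8300161/32400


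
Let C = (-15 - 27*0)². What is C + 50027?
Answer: 50252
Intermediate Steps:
C = 225 (C = (-15 + 0)² = (-15)² = 225)
C + 50027 = 225 + 50027 = 50252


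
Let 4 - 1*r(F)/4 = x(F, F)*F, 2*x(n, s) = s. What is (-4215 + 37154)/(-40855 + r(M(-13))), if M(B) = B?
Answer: -32939/41177 ≈ -0.79994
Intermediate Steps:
x(n, s) = s/2
r(F) = 16 - 2*F² (r(F) = 16 - 4*F/2*F = 16 - 2*F²)
(-4215 + 37154)/(-40855 + r(M(-13))) = (-4215 + 37154)/(-40855 + (16 - 2*(-13)²)) = 32939/(-40855 + (16 - 2*169)) = 32939/(-40855 + (16 - 338)) = 32939/(-40855 - 322) = 32939/(-41177) = 32939*(-1/41177) = -32939/41177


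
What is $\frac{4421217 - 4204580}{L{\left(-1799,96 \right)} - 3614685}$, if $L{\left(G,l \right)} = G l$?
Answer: $- \frac{216637}{3787389} \approx -0.0572$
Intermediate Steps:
$\frac{4421217 - 4204580}{L{\left(-1799,96 \right)} - 3614685} = \frac{4421217 - 4204580}{\left(-1799\right) 96 - 3614685} = \frac{216637}{-172704 - 3614685} = \frac{216637}{-3787389} = 216637 \left(- \frac{1}{3787389}\right) = - \frac{216637}{3787389}$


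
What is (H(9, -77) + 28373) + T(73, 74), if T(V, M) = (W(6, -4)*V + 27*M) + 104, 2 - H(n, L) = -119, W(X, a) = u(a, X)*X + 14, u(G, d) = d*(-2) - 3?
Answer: 25048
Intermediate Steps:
u(G, d) = -3 - 2*d (u(G, d) = -2*d - 3 = -3 - 2*d)
W(X, a) = 14 + X*(-3 - 2*X) (W(X, a) = (-3 - 2*X)*X + 14 = X*(-3 - 2*X) + 14 = 14 + X*(-3 - 2*X))
H(n, L) = 121 (H(n, L) = 2 - 1*(-119) = 2 + 119 = 121)
T(V, M) = 104 - 76*V + 27*M (T(V, M) = ((14 - 1*6*(3 + 2*6))*V + 27*M) + 104 = ((14 - 1*6*(3 + 12))*V + 27*M) + 104 = ((14 - 1*6*15)*V + 27*M) + 104 = ((14 - 90)*V + 27*M) + 104 = (-76*V + 27*M) + 104 = 104 - 76*V + 27*M)
(H(9, -77) + 28373) + T(73, 74) = (121 + 28373) + (104 - 76*73 + 27*74) = 28494 + (104 - 5548 + 1998) = 28494 - 3446 = 25048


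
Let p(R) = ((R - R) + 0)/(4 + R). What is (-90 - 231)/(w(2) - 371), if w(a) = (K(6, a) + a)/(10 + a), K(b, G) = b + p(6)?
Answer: 963/1111 ≈ 0.86679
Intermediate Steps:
p(R) = 0 (p(R) = (0 + 0)/(4 + R) = 0/(4 + R) = 0)
K(b, G) = b (K(b, G) = b + 0 = b)
w(a) = (6 + a)/(10 + a)
(-90 - 231)/(w(2) - 371) = (-90 - 231)/((6 + 2)/(10 + 2) - 371) = -321/(8/12 - 371) = -321/((1/12)*8 - 371) = -321/(⅔ - 371) = -321/(-1111/3) = -321*(-3/1111) = 963/1111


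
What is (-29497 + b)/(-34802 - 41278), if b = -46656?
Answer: 76153/76080 ≈ 1.0010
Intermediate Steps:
(-29497 + b)/(-34802 - 41278) = (-29497 - 46656)/(-34802 - 41278) = -76153/(-76080) = -76153*(-1/76080) = 76153/76080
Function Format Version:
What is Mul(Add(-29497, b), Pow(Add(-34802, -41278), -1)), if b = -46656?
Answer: Rational(76153, 76080) ≈ 1.0010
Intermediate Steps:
Mul(Add(-29497, b), Pow(Add(-34802, -41278), -1)) = Mul(Add(-29497, -46656), Pow(Add(-34802, -41278), -1)) = Mul(-76153, Pow(-76080, -1)) = Mul(-76153, Rational(-1, 76080)) = Rational(76153, 76080)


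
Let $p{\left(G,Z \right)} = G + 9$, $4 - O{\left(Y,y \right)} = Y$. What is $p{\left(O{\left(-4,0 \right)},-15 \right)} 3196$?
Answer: $54332$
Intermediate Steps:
$O{\left(Y,y \right)} = 4 - Y$
$p{\left(G,Z \right)} = 9 + G$
$p{\left(O{\left(-4,0 \right)},-15 \right)} 3196 = \left(9 + \left(4 - -4\right)\right) 3196 = \left(9 + \left(4 + 4\right)\right) 3196 = \left(9 + 8\right) 3196 = 17 \cdot 3196 = 54332$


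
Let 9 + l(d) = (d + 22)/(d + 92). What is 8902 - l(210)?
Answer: 1345445/151 ≈ 8910.2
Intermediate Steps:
l(d) = -9 + (22 + d)/(92 + d) (l(d) = -9 + (d + 22)/(d + 92) = -9 + (22 + d)/(92 + d))
8902 - l(210) = 8902 - 2*(-403 - 4*210)/(92 + 210) = 8902 - 2*(-403 - 840)/302 = 8902 - 2*(-1243)/302 = 8902 - 1*(-1243/151) = 8902 + 1243/151 = 1345445/151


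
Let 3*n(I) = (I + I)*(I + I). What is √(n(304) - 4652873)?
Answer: I*√40766865/3 ≈ 2128.3*I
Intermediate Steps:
n(I) = 4*I²/3 (n(I) = ((I + I)*(I + I))/3 = ((2*I)*(2*I))/3 = (4*I²)/3 = 4*I²/3)
√(n(304) - 4652873) = √((4/3)*304² - 4652873) = √((4/3)*92416 - 4652873) = √(369664/3 - 4652873) = √(-13588955/3) = I*√40766865/3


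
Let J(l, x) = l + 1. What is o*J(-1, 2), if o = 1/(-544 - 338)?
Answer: 0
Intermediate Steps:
J(l, x) = 1 + l
o = -1/882 (o = 1/(-882) = -1/882 ≈ -0.0011338)
o*J(-1, 2) = -(1 - 1)/882 = -1/882*0 = 0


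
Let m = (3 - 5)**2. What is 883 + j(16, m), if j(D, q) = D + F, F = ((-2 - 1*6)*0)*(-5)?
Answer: 899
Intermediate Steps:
F = 0 (F = ((-2 - 6)*0)*(-5) = -8*0*(-5) = 0*(-5) = 0)
m = 4 (m = (-2)**2 = 4)
j(D, q) = D (j(D, q) = D + 0 = D)
883 + j(16, m) = 883 + 16 = 899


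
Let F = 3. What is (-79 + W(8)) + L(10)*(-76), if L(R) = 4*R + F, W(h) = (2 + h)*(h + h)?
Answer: -3187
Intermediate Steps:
W(h) = 2*h*(2 + h) (W(h) = (2 + h)*(2*h) = 2*h*(2 + h))
L(R) = 3 + 4*R (L(R) = 4*R + 3 = 3 + 4*R)
(-79 + W(8)) + L(10)*(-76) = (-79 + 2*8*(2 + 8)) + (3 + 4*10)*(-76) = (-79 + 2*8*10) + (3 + 40)*(-76) = (-79 + 160) + 43*(-76) = 81 - 3268 = -3187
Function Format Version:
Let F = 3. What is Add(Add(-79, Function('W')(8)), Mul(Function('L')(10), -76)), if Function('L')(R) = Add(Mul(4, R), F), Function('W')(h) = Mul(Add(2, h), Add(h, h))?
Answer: -3187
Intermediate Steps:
Function('W')(h) = Mul(2, h, Add(2, h)) (Function('W')(h) = Mul(Add(2, h), Mul(2, h)) = Mul(2, h, Add(2, h)))
Function('L')(R) = Add(3, Mul(4, R)) (Function('L')(R) = Add(Mul(4, R), 3) = Add(3, Mul(4, R)))
Add(Add(-79, Function('W')(8)), Mul(Function('L')(10), -76)) = Add(Add(-79, Mul(2, 8, Add(2, 8))), Mul(Add(3, Mul(4, 10)), -76)) = Add(Add(-79, Mul(2, 8, 10)), Mul(Add(3, 40), -76)) = Add(Add(-79, 160), Mul(43, -76)) = Add(81, -3268) = -3187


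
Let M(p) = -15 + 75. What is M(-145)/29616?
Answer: 5/2468 ≈ 0.0020259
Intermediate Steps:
M(p) = 60
M(-145)/29616 = 60/29616 = 60*(1/29616) = 5/2468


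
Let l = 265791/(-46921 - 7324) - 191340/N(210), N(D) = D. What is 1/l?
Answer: -19985/18307113 ≈ -0.0010917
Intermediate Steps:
l = -18307113/19985 (l = 265791/(-46921 - 7324) - 191340/210 = 265791/(-54245) - 191340*1/210 = 265791*(-1/54245) - 6378/7 = -13989/2855 - 6378/7 = -18307113/19985 ≈ -916.04)
1/l = 1/(-18307113/19985) = -19985/18307113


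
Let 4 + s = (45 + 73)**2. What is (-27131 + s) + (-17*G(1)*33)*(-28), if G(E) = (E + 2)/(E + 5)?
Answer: -5357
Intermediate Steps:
G(E) = (2 + E)/(5 + E)
s = 13920 (s = -4 + (45 + 73)**2 = -4 + 118**2 = -4 + 13924 = 13920)
(-27131 + s) + (-17*G(1)*33)*(-28) = (-27131 + 13920) + (-17*(2 + 1)/(5 + 1)*33)*(-28) = -13211 + (-17*3/6*33)*(-28) = -13211 + (-17*1/2*33)*(-28) = -13211 - 17/2*33*(-28) = -13211 - 561/2*(-28) = -13211 + 7854 = -5357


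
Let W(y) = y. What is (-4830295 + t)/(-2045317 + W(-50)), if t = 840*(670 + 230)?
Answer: 4074295/2045367 ≈ 1.9920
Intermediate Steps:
t = 756000 (t = 840*900 = 756000)
(-4830295 + t)/(-2045317 + W(-50)) = (-4830295 + 756000)/(-2045317 - 50) = -4074295/(-2045367) = -4074295*(-1/2045367) = 4074295/2045367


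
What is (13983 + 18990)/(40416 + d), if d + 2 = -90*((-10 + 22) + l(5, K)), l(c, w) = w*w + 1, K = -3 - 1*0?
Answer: 32973/38434 ≈ 0.85791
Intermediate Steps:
K = -3 (K = -3 + 0 = -3)
l(c, w) = 1 + w**2 (l(c, w) = w**2 + 1 = 1 + w**2)
d = -1982 (d = -2 - 90*((-10 + 22) + (1 + (-3)**2)) = -2 - 90*(12 + (1 + 9)) = -2 - 90*(12 + 10) = -2 - 90*22 = -2 - 1980 = -1982)
(13983 + 18990)/(40416 + d) = (13983 + 18990)/(40416 - 1982) = 32973/38434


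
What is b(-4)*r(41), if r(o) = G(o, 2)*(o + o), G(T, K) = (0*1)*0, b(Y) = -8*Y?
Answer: 0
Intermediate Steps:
G(T, K) = 0 (G(T, K) = 0*0 = 0)
r(o) = 0 (r(o) = 0*(o + o) = 0*(2*o) = 0)
b(-4)*r(41) = -8*(-4)*0 = 32*0 = 0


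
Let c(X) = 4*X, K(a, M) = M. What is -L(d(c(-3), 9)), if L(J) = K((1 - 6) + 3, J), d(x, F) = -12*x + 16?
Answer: -160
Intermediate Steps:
d(x, F) = 16 - 12*x
L(J) = J
-L(d(c(-3), 9)) = -(16 - 48*(-3)) = -(16 - 12*(-12)) = -(16 + 144) = -1*160 = -160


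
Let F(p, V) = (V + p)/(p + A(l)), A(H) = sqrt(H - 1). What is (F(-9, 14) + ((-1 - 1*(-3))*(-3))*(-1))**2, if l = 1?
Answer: 2401/81 ≈ 29.642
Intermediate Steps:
A(H) = sqrt(-1 + H)
F(p, V) = (V + p)/p (F(p, V) = (V + p)/(p + sqrt(-1 + 1)) = (V + p)/(p + sqrt(0)) = (V + p)/(p + 0) = (V + p)/p)
(F(-9, 14) + ((-1 - 1*(-3))*(-3))*(-1))**2 = ((14 - 9)/(-9) + ((-1 - 1*(-3))*(-3))*(-1))**2 = (-1/9*5 + ((-1 + 3)*(-3))*(-1))**2 = (-5/9 + (2*(-3))*(-1))**2 = (-5/9 - 6*(-1))**2 = (-5/9 + 6)**2 = (49/9)**2 = 2401/81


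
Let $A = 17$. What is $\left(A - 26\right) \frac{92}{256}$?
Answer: $- \frac{207}{64} \approx -3.2344$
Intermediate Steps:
$\left(A - 26\right) \frac{92}{256} = \left(17 - 26\right) \frac{92}{256} = - 9 \cdot 92 \cdot \frac{1}{256} = \left(-9\right) \frac{23}{64} = - \frac{207}{64}$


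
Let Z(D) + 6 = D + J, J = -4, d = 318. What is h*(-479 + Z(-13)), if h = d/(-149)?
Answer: 159636/149 ≈ 1071.4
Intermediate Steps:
h = -318/149 (h = 318/(-149) = 318*(-1/149) = -318/149 ≈ -2.1342)
Z(D) = -10 + D (Z(D) = -6 + (D - 4) = -6 + (-4 + D) = -10 + D)
h*(-479 + Z(-13)) = -318*(-479 + (-10 - 13))/149 = -318*(-479 - 23)/149 = -318/149*(-502) = 159636/149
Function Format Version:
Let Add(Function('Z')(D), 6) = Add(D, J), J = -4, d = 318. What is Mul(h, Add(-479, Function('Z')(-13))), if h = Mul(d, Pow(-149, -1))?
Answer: Rational(159636, 149) ≈ 1071.4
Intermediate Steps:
h = Rational(-318, 149) (h = Mul(318, Pow(-149, -1)) = Mul(318, Rational(-1, 149)) = Rational(-318, 149) ≈ -2.1342)
Function('Z')(D) = Add(-10, D) (Function('Z')(D) = Add(-6, Add(D, -4)) = Add(-6, Add(-4, D)) = Add(-10, D))
Mul(h, Add(-479, Function('Z')(-13))) = Mul(Rational(-318, 149), Add(-479, Add(-10, -13))) = Mul(Rational(-318, 149), Add(-479, -23)) = Mul(Rational(-318, 149), -502) = Rational(159636, 149)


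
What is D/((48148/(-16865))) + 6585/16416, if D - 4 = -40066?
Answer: 924309643055/65866464 ≈ 14033.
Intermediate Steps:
D = -40062 (D = 4 - 40066 = -40062)
D/((48148/(-16865))) + 6585/16416 = -40062/(48148/(-16865)) + 6585/16416 = -40062/(48148*(-1/16865)) + 6585*(1/16416) = -40062/(-48148/16865) + 2195/5472 = -40062*(-16865/48148) + 2195/5472 = 337822815/24074 + 2195/5472 = 924309643055/65866464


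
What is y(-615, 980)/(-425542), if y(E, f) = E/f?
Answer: 123/83406232 ≈ 1.4747e-6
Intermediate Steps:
y(-615, 980)/(-425542) = -615/980/(-425542) = -615*1/980*(-1/425542) = -123/196*(-1/425542) = 123/83406232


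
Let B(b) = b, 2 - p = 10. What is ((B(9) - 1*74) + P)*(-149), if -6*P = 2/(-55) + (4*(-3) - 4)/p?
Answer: 535357/55 ≈ 9733.8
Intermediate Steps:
p = -8 (p = 2 - 1*10 = 2 - 10 = -8)
P = -18/55 (P = -(2/(-55) + (4*(-3) - 4)/(-8))/6 = -(2*(-1/55) + (-12 - 4)*(-1/8))/6 = -(-2/55 - 16*(-1/8))/6 = -(-2/55 + 2)/6 = -1/6*108/55 = -18/55 ≈ -0.32727)
((B(9) - 1*74) + P)*(-149) = ((9 - 1*74) - 18/55)*(-149) = ((9 - 74) - 18/55)*(-149) = (-65 - 18/55)*(-149) = -3593/55*(-149) = 535357/55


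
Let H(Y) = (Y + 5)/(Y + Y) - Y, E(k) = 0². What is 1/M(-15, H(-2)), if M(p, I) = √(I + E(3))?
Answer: 2*√5/5 ≈ 0.89443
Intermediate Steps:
E(k) = 0
H(Y) = -Y + (5 + Y)/(2*Y) (H(Y) = (5 + Y)/((2*Y)) - Y = (5 + Y)*(1/(2*Y)) - Y = (5 + Y)/(2*Y) - Y = -Y + (5 + Y)/(2*Y))
M(p, I) = √I (M(p, I) = √(I + 0) = √I)
1/M(-15, H(-2)) = 1/(√(½ - 1*(-2) + (5/2)/(-2))) = 1/(√(½ + 2 + (5/2)*(-½))) = 1/(√(½ + 2 - 5/4)) = 1/(√(5/4)) = 1/(√5/2) = 2*√5/5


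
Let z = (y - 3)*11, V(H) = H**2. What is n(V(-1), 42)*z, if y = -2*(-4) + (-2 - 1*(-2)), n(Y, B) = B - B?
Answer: 0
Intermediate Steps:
n(Y, B) = 0
y = 8 (y = 8 + (-2 + 2) = 8 + 0 = 8)
z = 55 (z = (8 - 3)*11 = 5*11 = 55)
n(V(-1), 42)*z = 0*55 = 0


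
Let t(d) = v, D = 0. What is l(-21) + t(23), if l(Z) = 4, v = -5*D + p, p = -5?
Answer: -1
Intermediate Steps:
v = -5 (v = -5*0 - 5 = 0 - 5 = -5)
t(d) = -5
l(-21) + t(23) = 4 - 5 = -1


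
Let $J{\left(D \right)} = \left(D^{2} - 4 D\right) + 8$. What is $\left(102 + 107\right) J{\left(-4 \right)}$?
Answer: $8360$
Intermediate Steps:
$J{\left(D \right)} = 8 + D^{2} - 4 D$
$\left(102 + 107\right) J{\left(-4 \right)} = \left(102 + 107\right) \left(8 + \left(-4\right)^{2} - -16\right) = 209 \left(8 + 16 + 16\right) = 209 \cdot 40 = 8360$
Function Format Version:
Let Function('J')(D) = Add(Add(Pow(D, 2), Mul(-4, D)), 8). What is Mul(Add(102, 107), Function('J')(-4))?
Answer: 8360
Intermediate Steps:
Function('J')(D) = Add(8, Pow(D, 2), Mul(-4, D))
Mul(Add(102, 107), Function('J')(-4)) = Mul(Add(102, 107), Add(8, Pow(-4, 2), Mul(-4, -4))) = Mul(209, Add(8, 16, 16)) = Mul(209, 40) = 8360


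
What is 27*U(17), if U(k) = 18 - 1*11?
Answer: 189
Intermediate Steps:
U(k) = 7 (U(k) = 18 - 11 = 7)
27*U(17) = 27*7 = 189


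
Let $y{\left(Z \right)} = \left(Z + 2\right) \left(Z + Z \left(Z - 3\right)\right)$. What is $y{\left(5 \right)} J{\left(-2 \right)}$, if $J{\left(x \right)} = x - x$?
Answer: $0$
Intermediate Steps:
$J{\left(x \right)} = 0$
$y{\left(Z \right)} = \left(2 + Z\right) \left(Z + Z \left(-3 + Z\right)\right)$
$y{\left(5 \right)} J{\left(-2 \right)} = 5 \left(-4 + 5^{2}\right) 0 = 5 \left(-4 + 25\right) 0 = 5 \cdot 21 \cdot 0 = 105 \cdot 0 = 0$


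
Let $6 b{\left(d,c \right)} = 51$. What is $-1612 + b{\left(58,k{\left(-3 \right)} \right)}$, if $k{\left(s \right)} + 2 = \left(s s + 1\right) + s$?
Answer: $- \frac{3207}{2} \approx -1603.5$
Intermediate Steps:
$k{\left(s \right)} = -1 + s + s^{2}$ ($k{\left(s \right)} = -2 + \left(\left(s s + 1\right) + s\right) = -2 + \left(\left(s^{2} + 1\right) + s\right) = -2 + \left(\left(1 + s^{2}\right) + s\right) = -2 + \left(1 + s + s^{2}\right) = -1 + s + s^{2}$)
$b{\left(d,c \right)} = \frac{17}{2}$ ($b{\left(d,c \right)} = \frac{1}{6} \cdot 51 = \frac{17}{2}$)
$-1612 + b{\left(58,k{\left(-3 \right)} \right)} = -1612 + \frac{17}{2} = - \frac{3207}{2}$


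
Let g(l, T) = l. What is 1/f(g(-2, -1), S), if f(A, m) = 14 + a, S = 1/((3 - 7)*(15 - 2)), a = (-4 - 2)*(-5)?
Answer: 1/44 ≈ 0.022727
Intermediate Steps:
a = 30 (a = -6*(-5) = 30)
S = -1/52 (S = 1/(-4*13) = 1/(-52) = -1/52 ≈ -0.019231)
f(A, m) = 44 (f(A, m) = 14 + 30 = 44)
1/f(g(-2, -1), S) = 1/44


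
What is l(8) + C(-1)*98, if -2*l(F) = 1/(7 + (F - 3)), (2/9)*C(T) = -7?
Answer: -74089/24 ≈ -3087.0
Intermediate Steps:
C(T) = -63/2 (C(T) = (9/2)*(-7) = -63/2)
l(F) = -1/(2*(4 + F)) (l(F) = -1/(2*(7 + (F - 3))) = -1/(2*(7 + (-3 + F))) = -1/(2*(4 + F)))
l(8) + C(-1)*98 = -1/(8 + 2*8) - 63/2*98 = -1/(8 + 16) - 3087 = -1/24 - 3087 = -74089/24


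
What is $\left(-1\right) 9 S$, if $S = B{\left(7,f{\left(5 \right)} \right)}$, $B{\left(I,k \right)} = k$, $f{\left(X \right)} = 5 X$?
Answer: $-225$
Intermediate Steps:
$S = 25$ ($S = 5 \cdot 5 = 25$)
$\left(-1\right) 9 S = \left(-1\right) 9 \cdot 25 = \left(-9\right) 25 = -225$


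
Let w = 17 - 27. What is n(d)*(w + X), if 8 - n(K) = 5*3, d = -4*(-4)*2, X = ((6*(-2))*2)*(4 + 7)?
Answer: 1918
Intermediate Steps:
X = -264 (X = -12*2*11 = -24*11 = -264)
w = -10
d = 32 (d = 16*2 = 32)
n(K) = -7 (n(K) = 8 - 5*3 = 8 - 1*15 = 8 - 15 = -7)
n(d)*(w + X) = -7*(-10 - 264) = -7*(-274) = 1918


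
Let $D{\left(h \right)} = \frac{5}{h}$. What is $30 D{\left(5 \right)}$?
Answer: $30$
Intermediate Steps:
$30 D{\left(5 \right)} = 30 \cdot \frac{5}{5} = 30 \cdot 5 \cdot \frac{1}{5} = 30 \cdot 1 = 30$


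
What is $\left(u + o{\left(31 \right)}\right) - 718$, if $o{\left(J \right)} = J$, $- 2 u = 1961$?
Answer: $- \frac{3335}{2} \approx -1667.5$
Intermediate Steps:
$u = - \frac{1961}{2}$ ($u = \left(- \frac{1}{2}\right) 1961 = - \frac{1961}{2} \approx -980.5$)
$\left(u + o{\left(31 \right)}\right) - 718 = \left(- \frac{1961}{2} + 31\right) - 718 = - \frac{1899}{2} - 718 = - \frac{3335}{2}$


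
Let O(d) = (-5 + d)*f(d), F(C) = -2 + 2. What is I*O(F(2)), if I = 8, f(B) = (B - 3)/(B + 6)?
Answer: 20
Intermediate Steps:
f(B) = (-3 + B)/(6 + B)
F(C) = 0
O(d) = (-5 + d)*(-3 + d)/(6 + d) (O(d) = (-5 + d)*((-3 + d)/(6 + d)) = (-5 + d)*(-3 + d)/(6 + d))
I*O(F(2)) = 8*((-5 + 0)*(-3 + 0)/(6 + 0)) = 8*(-5*(-3)/6) = 8*((⅙)*(-5)*(-3)) = 8*(5/2) = 20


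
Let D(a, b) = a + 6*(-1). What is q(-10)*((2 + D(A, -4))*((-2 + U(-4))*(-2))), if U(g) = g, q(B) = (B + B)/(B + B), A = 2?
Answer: -24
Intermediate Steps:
q(B) = 1 (q(B) = (2*B)/((2*B)) = (2*B)*(1/(2*B)) = 1)
D(a, b) = -6 + a (D(a, b) = a - 6 = -6 + a)
q(-10)*((2 + D(A, -4))*((-2 + U(-4))*(-2))) = 1*((2 + (-6 + 2))*((-2 - 4)*(-2))) = 1*((2 - 4)*(-6*(-2))) = 1*(-2*12) = 1*(-24) = -24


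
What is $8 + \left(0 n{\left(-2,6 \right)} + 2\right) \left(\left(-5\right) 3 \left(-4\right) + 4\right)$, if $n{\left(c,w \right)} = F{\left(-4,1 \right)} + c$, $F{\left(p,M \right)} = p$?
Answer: $136$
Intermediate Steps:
$n{\left(c,w \right)} = -4 + c$
$8 + \left(0 n{\left(-2,6 \right)} + 2\right) \left(\left(-5\right) 3 \left(-4\right) + 4\right) = 8 + \left(0 \left(-4 - 2\right) + 2\right) \left(\left(-5\right) 3 \left(-4\right) + 4\right) = 8 + \left(0 \left(-6\right) + 2\right) \left(\left(-15\right) \left(-4\right) + 4\right) = 8 + \left(0 + 2\right) \left(60 + 4\right) = 8 + 2 \cdot 64 = 8 + 128 = 136$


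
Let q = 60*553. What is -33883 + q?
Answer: -703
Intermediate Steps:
q = 33180
-33883 + q = -33883 + 33180 = -703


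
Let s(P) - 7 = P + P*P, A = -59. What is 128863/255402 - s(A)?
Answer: -125092085/36486 ≈ -3428.5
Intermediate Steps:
s(P) = 7 + P + P**2 (s(P) = 7 + (P + P*P) = 7 + (P + P**2) = 7 + P + P**2)
128863/255402 - s(A) = 128863/255402 - (7 - 59 + (-59)**2) = 128863*(1/255402) - (7 - 59 + 3481) = 18409/36486 - 1*3429 = 18409/36486 - 3429 = -125092085/36486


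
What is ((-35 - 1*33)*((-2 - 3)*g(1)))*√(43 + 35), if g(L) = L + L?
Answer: 680*√78 ≈ 6005.6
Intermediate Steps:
g(L) = 2*L
((-35 - 1*33)*((-2 - 3)*g(1)))*√(43 + 35) = ((-35 - 1*33)*((-2 - 3)*(2*1)))*√(43 + 35) = ((-35 - 33)*(-5*2))*√78 = (-68*(-10))*√78 = 680*√78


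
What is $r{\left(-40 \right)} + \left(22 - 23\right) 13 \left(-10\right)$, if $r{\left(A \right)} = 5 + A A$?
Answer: $1735$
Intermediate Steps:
$r{\left(A \right)} = 5 + A^{2}$
$r{\left(-40 \right)} + \left(22 - 23\right) 13 \left(-10\right) = \left(5 + \left(-40\right)^{2}\right) + \left(22 - 23\right) 13 \left(-10\right) = \left(5 + 1600\right) + \left(-1\right) 13 \left(-10\right) = 1605 - -130 = 1605 + 130 = 1735$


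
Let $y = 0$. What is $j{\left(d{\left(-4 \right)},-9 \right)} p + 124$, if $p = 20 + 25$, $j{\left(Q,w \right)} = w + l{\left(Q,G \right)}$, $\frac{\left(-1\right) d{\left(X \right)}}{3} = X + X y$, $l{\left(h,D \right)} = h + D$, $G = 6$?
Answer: $529$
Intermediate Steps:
$l{\left(h,D \right)} = D + h$
$d{\left(X \right)} = - 3 X$ ($d{\left(X \right)} = - 3 \left(X + X 0\right) = - 3 \left(X + 0\right) = - 3 X$)
$j{\left(Q,w \right)} = 6 + Q + w$ ($j{\left(Q,w \right)} = w + \left(6 + Q\right) = 6 + Q + w$)
$p = 45$
$j{\left(d{\left(-4 \right)},-9 \right)} p + 124 = \left(6 - -12 - 9\right) 45 + 124 = \left(6 + 12 - 9\right) 45 + 124 = 9 \cdot 45 + 124 = 405 + 124 = 529$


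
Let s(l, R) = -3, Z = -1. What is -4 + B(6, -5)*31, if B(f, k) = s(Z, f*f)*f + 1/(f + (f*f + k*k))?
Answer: -37623/67 ≈ -561.54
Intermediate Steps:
B(f, k) = 1/(f + f² + k²) - 3*f (B(f, k) = -3*f + 1/(f + (f*f + k*k)) = -3*f + 1/(f + (f² + k²)) = -3*f + 1/(f + f² + k²) = 1/(f + f² + k²) - 3*f)
-4 + B(6, -5)*31 = -4 + ((1 - 3*6² - 3*6³ - 3*6*(-5)²)/(6 + 6² + (-5)²))*31 = -4 + ((1 - 3*36 - 3*216 - 3*6*25)/(6 + 36 + 25))*31 = -4 + ((1 - 108 - 648 - 450)/67)*31 = -4 + ((1/67)*(-1205))*31 = -4 - 1205/67*31 = -4 - 37355/67 = -37623/67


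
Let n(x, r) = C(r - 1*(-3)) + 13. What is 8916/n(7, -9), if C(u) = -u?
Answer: 8916/19 ≈ 469.26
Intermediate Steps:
n(x, r) = 10 - r (n(x, r) = -(r - 1*(-3)) + 13 = -(r + 3) + 13 = -(3 + r) + 13 = (-3 - r) + 13 = 10 - r)
8916/n(7, -9) = 8916/(10 - 1*(-9)) = 8916/(10 + 9) = 8916/19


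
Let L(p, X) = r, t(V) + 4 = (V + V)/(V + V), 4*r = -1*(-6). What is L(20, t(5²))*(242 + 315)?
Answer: 1671/2 ≈ 835.50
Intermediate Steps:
r = 3/2 (r = (-1*(-6))/4 = (¼)*6 = 3/2 ≈ 1.5000)
t(V) = -3 (t(V) = -4 + (V + V)/(V + V) = -4 + (2*V)/((2*V)) = -4 + (2*V)*(1/(2*V)) = -4 + 1 = -3)
L(p, X) = 3/2
L(20, t(5²))*(242 + 315) = 3*(242 + 315)/2 = (3/2)*557 = 1671/2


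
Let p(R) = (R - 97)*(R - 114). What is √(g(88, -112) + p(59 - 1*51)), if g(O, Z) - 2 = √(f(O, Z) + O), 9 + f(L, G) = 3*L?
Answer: √(9436 + 7*√7) ≈ 97.234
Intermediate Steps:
f(L, G) = -9 + 3*L
p(R) = (-114 + R)*(-97 + R) (p(R) = (-97 + R)*(-114 + R) = (-114 + R)*(-97 + R))
g(O, Z) = 2 + √(-9 + 4*O) (g(O, Z) = 2 + √((-9 + 3*O) + O) = 2 + √(-9 + 4*O))
√(g(88, -112) + p(59 - 1*51)) = √((2 + √(-9 + 4*88)) + (11058 + (59 - 1*51)² - 211*(59 - 1*51))) = √((2 + √(-9 + 352)) + (11058 + (59 - 51)² - 211*(59 - 51))) = √((2 + √343) + (11058 + 8² - 211*8)) = √((2 + 7*√7) + (11058 + 64 - 1688)) = √((2 + 7*√7) + 9434) = √(9436 + 7*√7)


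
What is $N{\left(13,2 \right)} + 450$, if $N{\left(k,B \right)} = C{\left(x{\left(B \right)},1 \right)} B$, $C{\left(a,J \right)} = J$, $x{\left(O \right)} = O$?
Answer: $452$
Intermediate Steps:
$N{\left(k,B \right)} = B$ ($N{\left(k,B \right)} = 1 B = B$)
$N{\left(13,2 \right)} + 450 = 2 + 450 = 452$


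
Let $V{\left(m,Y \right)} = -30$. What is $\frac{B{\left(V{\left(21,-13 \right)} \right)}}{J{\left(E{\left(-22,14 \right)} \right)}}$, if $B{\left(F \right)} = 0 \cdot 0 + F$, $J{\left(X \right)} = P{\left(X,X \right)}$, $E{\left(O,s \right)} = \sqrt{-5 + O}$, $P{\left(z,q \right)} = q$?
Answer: $\frac{10 i \sqrt{3}}{3} \approx 5.7735 i$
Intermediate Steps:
$J{\left(X \right)} = X$
$B{\left(F \right)} = F$ ($B{\left(F \right)} = 0 + F = F$)
$\frac{B{\left(V{\left(21,-13 \right)} \right)}}{J{\left(E{\left(-22,14 \right)} \right)}} = - \frac{30}{\sqrt{-5 - 22}} = - \frac{30}{\sqrt{-27}} = - \frac{30}{3 i \sqrt{3}} = - 30 \left(- \frac{i \sqrt{3}}{9}\right) = \frac{10 i \sqrt{3}}{3}$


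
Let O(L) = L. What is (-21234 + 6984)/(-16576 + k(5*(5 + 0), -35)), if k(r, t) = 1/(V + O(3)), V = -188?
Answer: 878750/1022187 ≈ 0.85968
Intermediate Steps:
k(r, t) = -1/185 (k(r, t) = 1/(-188 + 3) = 1/(-185) = -1/185)
(-21234 + 6984)/(-16576 + k(5*(5 + 0), -35)) = (-21234 + 6984)/(-16576 - 1/185) = -14250/(-3066561/185) = -14250*(-185/3066561) = 878750/1022187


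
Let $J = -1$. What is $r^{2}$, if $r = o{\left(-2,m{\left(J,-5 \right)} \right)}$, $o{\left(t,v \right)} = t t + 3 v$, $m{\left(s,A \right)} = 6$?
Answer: $484$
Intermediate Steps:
$o{\left(t,v \right)} = t^{2} + 3 v$
$r = 22$ ($r = \left(-2\right)^{2} + 3 \cdot 6 = 4 + 18 = 22$)
$r^{2} = 22^{2} = 484$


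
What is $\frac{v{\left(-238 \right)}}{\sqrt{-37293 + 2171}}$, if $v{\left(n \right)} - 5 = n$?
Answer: $\frac{233 i \sqrt{35122}}{35122} \approx 1.2433 i$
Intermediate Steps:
$v{\left(n \right)} = 5 + n$
$\frac{v{\left(-238 \right)}}{\sqrt{-37293 + 2171}} = \frac{5 - 238}{\sqrt{-37293 + 2171}} = - \frac{233}{\sqrt{-35122}} = - \frac{233}{i \sqrt{35122}} = - 233 \left(- \frac{i \sqrt{35122}}{35122}\right) = \frac{233 i \sqrt{35122}}{35122}$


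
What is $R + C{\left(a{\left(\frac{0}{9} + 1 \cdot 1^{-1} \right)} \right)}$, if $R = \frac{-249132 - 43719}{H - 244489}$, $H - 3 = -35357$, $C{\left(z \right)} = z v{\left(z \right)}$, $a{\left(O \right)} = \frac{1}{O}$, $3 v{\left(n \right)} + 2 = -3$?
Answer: $- \frac{173554}{279843} \approx -0.62018$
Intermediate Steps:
$v{\left(n \right)} = - \frac{5}{3}$ ($v{\left(n \right)} = - \frac{2}{3} + \frac{1}{3} \left(-3\right) = - \frac{2}{3} - 1 = - \frac{5}{3}$)
$C{\left(z \right)} = - \frac{5 z}{3}$ ($C{\left(z \right)} = z \left(- \frac{5}{3}\right) = - \frac{5 z}{3}$)
$H = -35354$ ($H = 3 - 35357 = -35354$)
$R = \frac{97617}{93281}$ ($R = \frac{-249132 - 43719}{-35354 - 244489} = - \frac{292851}{-279843} = \left(-292851\right) \left(- \frac{1}{279843}\right) = \frac{97617}{93281} \approx 1.0465$)
$R + C{\left(a{\left(\frac{0}{9} + 1 \cdot 1^{-1} \right)} \right)} = \frac{97617}{93281} - \frac{5}{3 \left(\frac{0}{9} + 1 \cdot 1^{-1}\right)} = \frac{97617}{93281} - \frac{5}{3 \left(0 \cdot \frac{1}{9} + 1 \cdot 1\right)} = \frac{97617}{93281} - \frac{5}{3 \left(0 + 1\right)} = \frac{97617}{93281} - \frac{5}{3 \cdot 1} = \frac{97617}{93281} - \frac{5}{3} = - \frac{173554}{279843}$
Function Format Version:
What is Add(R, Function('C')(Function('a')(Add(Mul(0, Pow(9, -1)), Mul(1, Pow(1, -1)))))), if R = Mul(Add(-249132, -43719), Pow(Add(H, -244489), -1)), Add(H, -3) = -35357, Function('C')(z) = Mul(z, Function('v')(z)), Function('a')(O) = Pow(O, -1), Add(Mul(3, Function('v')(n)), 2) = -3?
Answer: Rational(-173554, 279843) ≈ -0.62018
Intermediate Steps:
Function('v')(n) = Rational(-5, 3) (Function('v')(n) = Add(Rational(-2, 3), Mul(Rational(1, 3), -3)) = Add(Rational(-2, 3), -1) = Rational(-5, 3))
Function('C')(z) = Mul(Rational(-5, 3), z) (Function('C')(z) = Mul(z, Rational(-5, 3)) = Mul(Rational(-5, 3), z))
H = -35354 (H = Add(3, -35357) = -35354)
R = Rational(97617, 93281) (R = Mul(Add(-249132, -43719), Pow(Add(-35354, -244489), -1)) = Mul(-292851, Pow(-279843, -1)) = Mul(-292851, Rational(-1, 279843)) = Rational(97617, 93281) ≈ 1.0465)
Add(R, Function('C')(Function('a')(Add(Mul(0, Pow(9, -1)), Mul(1, Pow(1, -1)))))) = Add(Rational(97617, 93281), Mul(Rational(-5, 3), Pow(Add(Mul(0, Pow(9, -1)), Mul(1, Pow(1, -1))), -1))) = Add(Rational(97617, 93281), Mul(Rational(-5, 3), Pow(Add(Mul(0, Rational(1, 9)), Mul(1, 1)), -1))) = Add(Rational(97617, 93281), Mul(Rational(-5, 3), Pow(Add(0, 1), -1))) = Add(Rational(97617, 93281), Mul(Rational(-5, 3), Pow(1, -1))) = Add(Rational(97617, 93281), Mul(Rational(-5, 3), 1)) = Add(Rational(97617, 93281), Rational(-5, 3)) = Rational(-173554, 279843)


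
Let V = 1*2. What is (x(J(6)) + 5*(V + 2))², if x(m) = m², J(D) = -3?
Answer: 841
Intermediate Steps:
V = 2
(x(J(6)) + 5*(V + 2))² = ((-3)² + 5*(2 + 2))² = (9 + 5*4)² = (9 + 20)² = 29² = 841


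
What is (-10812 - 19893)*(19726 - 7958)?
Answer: -361336440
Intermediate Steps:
(-10812 - 19893)*(19726 - 7958) = -30705*11768 = -361336440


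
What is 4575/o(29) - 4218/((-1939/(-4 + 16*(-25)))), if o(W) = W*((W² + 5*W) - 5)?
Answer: -16156757801/18387537 ≈ -878.68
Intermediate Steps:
o(W) = W*(-5 + W² + 5*W)
4575/o(29) - 4218/((-1939/(-4 + 16*(-25)))) = 4575/((29*(-5 + 29² + 5*29))) - 4218/((-1939/(-4 + 16*(-25)))) = 4575/((29*(-5 + 841 + 145))) - 4218/((-1939/(-4 - 400))) = 4575/((29*981)) - 4218/((-1939/(-404))) = 4575/28449 - 4218/((-1939*(-1/404))) = 4575*(1/28449) - 4218/1939/404 = 1525/9483 - 4218*404/1939 = 1525/9483 - 1704072/1939 = -16156757801/18387537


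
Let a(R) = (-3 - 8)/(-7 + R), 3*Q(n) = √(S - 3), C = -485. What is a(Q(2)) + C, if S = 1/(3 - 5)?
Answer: -61397/127 + 33*I*√14/889 ≈ -483.44 + 0.13889*I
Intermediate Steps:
S = -½ (S = 1/(-2) = -½ ≈ -0.50000)
Q(n) = I*√14/6 (Q(n) = √(-½ - 3)/3 = √(-7/2)/3 = (I*√14/2)/3 = I*√14/6)
a(R) = -11/(-7 + R)
a(Q(2)) + C = -11/(-7 + I*√14/6) - 485 = -485 - 11/(-7 + I*√14/6)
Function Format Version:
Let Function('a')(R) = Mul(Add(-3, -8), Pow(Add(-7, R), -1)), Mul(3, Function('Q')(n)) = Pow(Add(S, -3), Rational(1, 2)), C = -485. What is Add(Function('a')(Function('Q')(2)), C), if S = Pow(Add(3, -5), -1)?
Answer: Add(Rational(-61397, 127), Mul(Rational(33, 889), I, Pow(14, Rational(1, 2)))) ≈ Add(-483.44, Mul(0.13889, I))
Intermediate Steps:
S = Rational(-1, 2) (S = Pow(-2, -1) = Rational(-1, 2) ≈ -0.50000)
Function('Q')(n) = Mul(Rational(1, 6), I, Pow(14, Rational(1, 2))) (Function('Q')(n) = Mul(Rational(1, 3), Pow(Add(Rational(-1, 2), -3), Rational(1, 2))) = Mul(Rational(1, 3), Pow(Rational(-7, 2), Rational(1, 2))) = Mul(Rational(1, 3), Mul(Rational(1, 2), I, Pow(14, Rational(1, 2)))) = Mul(Rational(1, 6), I, Pow(14, Rational(1, 2))))
Function('a')(R) = Mul(-11, Pow(Add(-7, R), -1))
Add(Function('a')(Function('Q')(2)), C) = Add(Mul(-11, Pow(Add(-7, Mul(Rational(1, 6), I, Pow(14, Rational(1, 2)))), -1)), -485) = Add(-485, Mul(-11, Pow(Add(-7, Mul(Rational(1, 6), I, Pow(14, Rational(1, 2)))), -1)))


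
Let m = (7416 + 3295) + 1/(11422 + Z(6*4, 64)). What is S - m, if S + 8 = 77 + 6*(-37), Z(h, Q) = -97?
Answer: -123034801/11325 ≈ -10864.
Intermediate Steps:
S = -153 (S = -8 + (77 + 6*(-37)) = -8 + (77 - 222) = -8 - 145 = -153)
m = 121302076/11325 (m = (7416 + 3295) + 1/(11422 - 97) = 10711 + 1/11325 = 121302076/11325 ≈ 10711.)
S - m = -153 - 1*121302076/11325 = -153 - 121302076/11325 = -123034801/11325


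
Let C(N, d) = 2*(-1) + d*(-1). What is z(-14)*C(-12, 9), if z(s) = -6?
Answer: 66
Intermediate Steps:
C(N, d) = -2 - d
z(-14)*C(-12, 9) = -6*(-2 - 1*9) = -6*(-2 - 9) = -6*(-11) = 66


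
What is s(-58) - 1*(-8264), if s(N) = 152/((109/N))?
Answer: 891960/109 ≈ 8183.1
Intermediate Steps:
s(N) = 152*N/109 (s(N) = 152*(N/109) = 152*N/109)
s(-58) - 1*(-8264) = (152/109)*(-58) - 1*(-8264) = -8816/109 + 8264 = 891960/109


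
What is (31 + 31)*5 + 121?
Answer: 431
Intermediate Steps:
(31 + 31)*5 + 121 = 62*5 + 121 = 310 + 121 = 431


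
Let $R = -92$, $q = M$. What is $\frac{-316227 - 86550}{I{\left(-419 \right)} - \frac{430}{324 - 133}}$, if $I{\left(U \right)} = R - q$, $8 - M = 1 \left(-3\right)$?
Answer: $\frac{25643469}{6701} \approx 3826.8$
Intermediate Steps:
$M = 11$ ($M = 8 - 1 \left(-3\right) = 8 - -3 = 8 + 3 = 11$)
$q = 11$
$I{\left(U \right)} = -103$ ($I{\left(U \right)} = -92 - 11 = -103$)
$\frac{-316227 - 86550}{I{\left(-419 \right)} - \frac{430}{324 - 133}} = \frac{-316227 - 86550}{-103 - \frac{430}{324 - 133}} = - \frac{402777}{-103 - \frac{430}{191}} = - \frac{402777}{- \frac{20103}{191}} = \left(-402777\right) \left(- \frac{191}{20103}\right) = \frac{25643469}{6701}$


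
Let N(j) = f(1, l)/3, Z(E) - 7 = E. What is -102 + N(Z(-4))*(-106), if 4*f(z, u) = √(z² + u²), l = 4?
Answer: -102 - 53*√17/6 ≈ -138.42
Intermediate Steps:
Z(E) = 7 + E
f(z, u) = √(u² + z²)/4 (f(z, u) = √(z² + u²)/4 = √(u² + z²)/4)
N(j) = √17/12 (N(j) = (√(4² + 1²)/4)/3 = (√(16 + 1)/4)*(⅓) = (√17/4)*(⅓) = √17/12)
-102 + N(Z(-4))*(-106) = -102 + (√17/12)*(-106) = -102 - 53*√17/6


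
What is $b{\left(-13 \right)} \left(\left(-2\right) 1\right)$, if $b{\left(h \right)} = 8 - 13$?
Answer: $10$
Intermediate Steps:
$b{\left(h \right)} = -5$ ($b{\left(h \right)} = 8 - 13 = -5$)
$b{\left(-13 \right)} \left(\left(-2\right) 1\right) = - 5 \left(\left(-2\right) 1\right) = \left(-5\right) \left(-2\right) = 10$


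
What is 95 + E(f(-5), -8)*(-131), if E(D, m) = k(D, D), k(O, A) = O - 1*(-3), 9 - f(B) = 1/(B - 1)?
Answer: -8993/6 ≈ -1498.8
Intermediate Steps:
f(B) = 9 - 1/(-1 + B) (f(B) = 9 - 1/(B - 1) = 9 - 1/(-1 + B))
k(O, A) = 3 + O (k(O, A) = O + 3 = 3 + O)
E(D, m) = 3 + D
95 + E(f(-5), -8)*(-131) = 95 + (3 + (-10 + 9*(-5))/(-1 - 5))*(-131) = 95 + (3 + (-10 - 45)/(-6))*(-131) = 95 + (3 - ⅙*(-55))*(-131) = 95 + (3 + 55/6)*(-131) = 95 + (73/6)*(-131) = 95 - 9563/6 = -8993/6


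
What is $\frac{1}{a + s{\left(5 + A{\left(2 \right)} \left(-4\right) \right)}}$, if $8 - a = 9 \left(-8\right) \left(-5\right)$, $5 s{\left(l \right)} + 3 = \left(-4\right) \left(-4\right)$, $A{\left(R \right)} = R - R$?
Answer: $- \frac{5}{1747} \approx -0.002862$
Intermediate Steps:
$A{\left(R \right)} = 0$
$s{\left(l \right)} = \frac{13}{5}$ ($s{\left(l \right)} = - \frac{3}{5} + \frac{\left(-4\right) \left(-4\right)}{5} = - \frac{3}{5} + \frac{1}{5} \cdot 16 = - \frac{3}{5} + \frac{16}{5} = \frac{13}{5}$)
$a = -352$ ($a = 8 - 9 \left(-8\right) \left(-5\right) = 8 - \left(-72\right) \left(-5\right) = 8 - 360 = -352$)
$\frac{1}{a + s{\left(5 + A{\left(2 \right)} \left(-4\right) \right)}} = \frac{1}{-352 + \frac{13}{5}} = \frac{1}{- \frac{1747}{5}} = - \frac{5}{1747}$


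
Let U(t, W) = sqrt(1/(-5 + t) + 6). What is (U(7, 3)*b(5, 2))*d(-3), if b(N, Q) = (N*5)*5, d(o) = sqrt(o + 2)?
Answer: 125*I*sqrt(26)/2 ≈ 318.69*I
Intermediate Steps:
d(o) = sqrt(2 + o)
U(t, W) = sqrt(6 + 1/(-5 + t))
b(N, Q) = 25*N (b(N, Q) = (5*N)*5 = 25*N)
(U(7, 3)*b(5, 2))*d(-3) = (sqrt((-29 + 6*7)/(-5 + 7))*(25*5))*sqrt(2 - 3) = (sqrt((-29 + 42)/2)*125)*sqrt(-1) = (sqrt((1/2)*13)*125)*I = (sqrt(13/2)*125)*I = ((sqrt(26)/2)*125)*I = (125*sqrt(26)/2)*I = 125*I*sqrt(26)/2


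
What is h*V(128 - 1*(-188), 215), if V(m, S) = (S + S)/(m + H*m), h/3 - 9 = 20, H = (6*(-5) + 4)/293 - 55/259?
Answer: 1419466335/8380004 ≈ 169.39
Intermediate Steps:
H = -22849/75887 (H = (-30 + 4)*(1/293) - 55*1/259 = -26*1/293 - 55/259 = -26/293 - 55/259 = -22849/75887 ≈ -0.30109)
h = 87 (h = 27 + 3*20 = 27 + 60 = 87)
V(m, S) = 75887*S/(26519*m) (V(m, S) = (S + S)/(m - 22849*m/75887) = (2*S)/((53038*m/75887)) = (2*S)*(75887/(53038*m)) = 75887*S/(26519*m))
h*V(128 - 1*(-188), 215) = 87*((75887/26519)*215/(128 - 1*(-188))) = 87*((75887/26519)*215/(128 + 188)) = 87*((75887/26519)*215/316) = 87*((75887/26519)*215*(1/316)) = 87*(16315705/8380004) = 1419466335/8380004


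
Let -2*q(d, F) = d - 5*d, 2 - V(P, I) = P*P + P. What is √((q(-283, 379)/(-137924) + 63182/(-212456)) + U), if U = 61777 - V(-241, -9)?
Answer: √477052644296467559807/63152546 ≈ 345.85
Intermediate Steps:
V(P, I) = 2 - P - P² (V(P, I) = 2 - (P*P + P) = 2 - (P² + P) = 2 - (P + P²) = 2 + (-P - P²) = 2 - P - P²)
q(d, F) = 2*d (q(d, F) = -(d - 5*d)/2 = -(-2)*d = 2*d)
U = 119615 (U = 61777 - (2 - 1*(-241) - 1*(-241)²) = 61777 - (2 + 241 - 1*58081) = 61777 - (2 + 241 - 58081) = 61777 - 1*(-57838) = 61777 + 57838 = 119615)
√((q(-283, 379)/(-137924) + 63182/(-212456)) + U) = √(((2*(-283))/(-137924) + 63182/(-212456)) + 119615) = √((-566*(-1/137924) + 63182*(-1/212456)) + 119615) = √((283/68962 - 31591/106228) + 119615) = √(-1074258009/3662847668 + 119615) = √(438130449549811/3662847668) = √477052644296467559807/63152546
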